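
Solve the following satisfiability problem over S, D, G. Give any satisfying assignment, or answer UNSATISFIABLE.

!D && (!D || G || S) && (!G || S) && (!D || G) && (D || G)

Unit clause (!D) forces D = False.
In (D || G) only G is left, so G = True.
In (!G || S) only S is left, so S = True.
Check each clause:
  (!D): !D holds.
  (!D || G || S): !D holds.
  (!G || S): S holds.
  (!D || G): !D holds.
  (D || G): G holds.
All clauses satisfied.

S: True; D: False; G: True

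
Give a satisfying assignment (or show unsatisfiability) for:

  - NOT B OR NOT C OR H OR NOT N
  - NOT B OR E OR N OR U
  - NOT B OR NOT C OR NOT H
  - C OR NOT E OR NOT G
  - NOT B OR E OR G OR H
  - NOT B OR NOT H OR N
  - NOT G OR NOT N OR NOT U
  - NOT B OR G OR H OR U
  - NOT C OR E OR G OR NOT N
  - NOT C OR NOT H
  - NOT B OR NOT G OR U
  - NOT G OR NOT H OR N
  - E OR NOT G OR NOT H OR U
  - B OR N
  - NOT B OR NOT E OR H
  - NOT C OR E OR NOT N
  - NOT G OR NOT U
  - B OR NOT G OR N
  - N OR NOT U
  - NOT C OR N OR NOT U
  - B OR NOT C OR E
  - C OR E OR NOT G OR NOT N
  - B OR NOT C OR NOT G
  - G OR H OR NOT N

Set E = False.
Set H = True.
  then (NOT C OR NOT H) forces C = False.
Set B = False.
  then (B OR N) forces N = True.
  then (C OR E OR NOT G OR NOT N) forces G = False.
Set U = True.
All clauses satisfied.

E=F, H=T, B=F, C=F, N=T, U=T, G=F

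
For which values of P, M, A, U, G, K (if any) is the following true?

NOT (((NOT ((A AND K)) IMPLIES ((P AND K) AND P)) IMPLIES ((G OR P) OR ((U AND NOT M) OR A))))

Unsatisfiable

Case P = True: the formula becomes NOT (((NOT ((A AND K)) IMPLIES K) IMPLIES True)) = False.
Case P = False: the formula simplifies to NOT (((A AND K) IMPLIES (G OR ((U AND NOT M) OR A)))).
  A = True: this becomes NOT ((K IMPLIES True)) = False.
  A = False: this becomes NOT ((False IMPLIES (G OR (U AND NOT M)))) = False.
Both cases fail — unsatisfiable.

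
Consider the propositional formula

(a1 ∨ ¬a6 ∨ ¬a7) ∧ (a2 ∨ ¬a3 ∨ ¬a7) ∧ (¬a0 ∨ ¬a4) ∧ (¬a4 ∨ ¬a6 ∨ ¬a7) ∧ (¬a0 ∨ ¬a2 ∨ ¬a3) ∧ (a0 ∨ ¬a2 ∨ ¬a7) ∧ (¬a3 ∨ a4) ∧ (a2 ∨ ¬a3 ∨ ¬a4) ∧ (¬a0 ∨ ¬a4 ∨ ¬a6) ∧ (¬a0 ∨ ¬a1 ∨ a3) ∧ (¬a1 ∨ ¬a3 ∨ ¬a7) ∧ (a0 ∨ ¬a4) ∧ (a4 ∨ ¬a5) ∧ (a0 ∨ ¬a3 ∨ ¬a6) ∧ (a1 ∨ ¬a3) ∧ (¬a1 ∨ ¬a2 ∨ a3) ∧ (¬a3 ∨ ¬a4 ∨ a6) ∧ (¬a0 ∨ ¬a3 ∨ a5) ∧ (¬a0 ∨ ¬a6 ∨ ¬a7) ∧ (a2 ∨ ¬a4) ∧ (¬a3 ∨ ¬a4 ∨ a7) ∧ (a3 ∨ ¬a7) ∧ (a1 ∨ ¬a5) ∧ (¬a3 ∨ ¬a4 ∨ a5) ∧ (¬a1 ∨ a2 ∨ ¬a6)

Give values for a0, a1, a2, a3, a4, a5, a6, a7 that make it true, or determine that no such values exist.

a0 = True; a1 = False; a2 = False; a3 = False; a4 = False; a5 = False; a6 = False; a7 = False

Set a0 = True.
  then (¬a0 ∨ ¬a4) forces a4 = False.
  then (¬a3 ∨ a4) forces a3 = False.
  then (¬a0 ∨ ¬a1 ∨ a3) forces a1 = False.
  then (a4 ∨ ¬a5) forces a5 = False.
  then (a3 ∨ ¬a7) forces a7 = False.
Set a2 = False.
Set a6 = False.
All clauses satisfied.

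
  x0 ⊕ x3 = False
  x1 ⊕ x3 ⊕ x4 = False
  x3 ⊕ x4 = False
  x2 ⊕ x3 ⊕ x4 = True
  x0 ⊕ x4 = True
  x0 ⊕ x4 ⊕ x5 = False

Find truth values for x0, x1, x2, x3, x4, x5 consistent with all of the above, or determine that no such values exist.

Adding constraints 1, 3, 5 mod 2: every variable appears an even number of times on the left, so the left side is 0.
But the right sides sum to 1 (mod 2). 0 ≠ 1 — the system is inconsistent.

The formula is unsatisfiable.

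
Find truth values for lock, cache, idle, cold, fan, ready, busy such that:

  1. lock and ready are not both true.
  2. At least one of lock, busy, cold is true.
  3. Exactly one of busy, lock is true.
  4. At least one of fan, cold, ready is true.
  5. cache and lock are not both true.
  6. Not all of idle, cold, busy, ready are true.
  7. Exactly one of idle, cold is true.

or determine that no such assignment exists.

lock=T, cache=F, idle=F, cold=T, fan=F, ready=F, busy=F

  (1) lock=T, ready=F — not both ✓
  (2) {lock, busy, cold}: 2 true — at least one ✓
  (3) {busy, lock}: 1 true — exactly one ✓
  (4) {fan, cold, ready}: 1 true — at least one ✓
  (5) cache=F, lock=T — not both ✓
  (6) {idle, cold, busy, ready}: 1/4 true — not all ✓
  (7) {idle, cold}: 1 true — exactly one ✓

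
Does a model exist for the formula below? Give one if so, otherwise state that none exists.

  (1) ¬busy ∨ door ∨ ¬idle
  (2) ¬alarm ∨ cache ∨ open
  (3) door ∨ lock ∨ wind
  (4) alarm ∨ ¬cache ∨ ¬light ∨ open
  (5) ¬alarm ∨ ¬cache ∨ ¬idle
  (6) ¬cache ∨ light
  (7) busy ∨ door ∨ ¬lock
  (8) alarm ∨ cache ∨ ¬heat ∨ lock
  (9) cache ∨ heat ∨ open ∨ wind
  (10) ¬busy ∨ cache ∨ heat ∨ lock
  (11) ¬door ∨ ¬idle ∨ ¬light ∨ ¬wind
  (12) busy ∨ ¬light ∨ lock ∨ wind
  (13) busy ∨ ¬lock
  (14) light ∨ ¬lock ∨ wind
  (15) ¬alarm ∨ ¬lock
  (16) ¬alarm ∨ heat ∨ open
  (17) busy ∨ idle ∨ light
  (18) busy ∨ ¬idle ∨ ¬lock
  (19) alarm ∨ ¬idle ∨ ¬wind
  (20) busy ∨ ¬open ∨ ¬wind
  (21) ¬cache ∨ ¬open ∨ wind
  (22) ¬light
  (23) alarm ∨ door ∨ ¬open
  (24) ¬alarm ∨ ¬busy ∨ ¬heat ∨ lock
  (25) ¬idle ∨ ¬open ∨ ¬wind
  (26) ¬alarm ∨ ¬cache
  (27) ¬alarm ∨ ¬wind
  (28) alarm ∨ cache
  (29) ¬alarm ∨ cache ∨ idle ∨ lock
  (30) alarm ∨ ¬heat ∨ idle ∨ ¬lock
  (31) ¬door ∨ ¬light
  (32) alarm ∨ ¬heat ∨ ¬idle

Unit clause (¬light) forces light = False.
In (¬cache ∨ light) only ¬cache is left, so cache = False.
In (alarm ∨ cache) only alarm is left, so alarm = True.
In (¬alarm ∨ cache ∨ open) only open is left, so open = True.
In (¬alarm ∨ ¬lock) only ¬lock is left, so lock = False.
In (¬alarm ∨ ¬wind) only ¬wind is left, so wind = False.
In (¬alarm ∨ cache ∨ idle ∨ lock) only idle is left, so idle = True.
In (door ∨ lock ∨ wind) only door is left, so door = True.
Set busy = False.
Set heat = False.
All clauses satisfied.

busy = False; light = False; cache = False; door = True; wind = False; heat = False; idle = True; alarm = True; open = True; lock = False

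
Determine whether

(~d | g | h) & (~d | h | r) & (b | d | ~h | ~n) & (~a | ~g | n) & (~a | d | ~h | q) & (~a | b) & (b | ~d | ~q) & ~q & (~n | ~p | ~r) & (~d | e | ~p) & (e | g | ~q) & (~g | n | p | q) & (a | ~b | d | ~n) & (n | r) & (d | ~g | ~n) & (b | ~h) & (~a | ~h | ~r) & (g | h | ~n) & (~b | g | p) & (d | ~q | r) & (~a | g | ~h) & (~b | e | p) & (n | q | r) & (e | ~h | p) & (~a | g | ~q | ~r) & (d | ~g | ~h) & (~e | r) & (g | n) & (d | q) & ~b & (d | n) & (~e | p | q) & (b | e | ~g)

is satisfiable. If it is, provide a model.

Unit clause (~q) forces q = False.
In (d | q) only d is left, so d = True.
Unit clause (~b) forces b = False.
In (~a | b) only ~a is left, so a = False.
In (b | ~h) only ~h is left, so h = False.
In (~d | g | h) only g is left, so g = True.
In (~d | h | r) only r is left, so r = True.
In (b | e | ~g) only e is left, so e = True.
In (~e | p | q) only p is left, so p = True.
In (~n | ~p | ~r) only ~n is left, so n = False.
All clauses satisfied.

r = True, a = False, d = True, g = True, p = True, e = True, n = False, q = False, h = False, b = False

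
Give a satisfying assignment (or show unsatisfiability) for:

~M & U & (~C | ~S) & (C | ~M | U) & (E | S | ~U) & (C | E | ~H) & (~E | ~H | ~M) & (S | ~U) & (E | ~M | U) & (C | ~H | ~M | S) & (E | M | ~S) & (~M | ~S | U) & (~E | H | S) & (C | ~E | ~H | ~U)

E = True, C = False, M = False, U = True, S = True, H = False

Unit clause (~M) forces M = False.
Unit clause (U) forces U = True.
In (S | ~U) only S is left, so S = True.
In (E | M | ~S) only E is left, so E = True.
In (~C | ~S) only ~C is left, so C = False.
In (C | ~E | ~H | ~U) only ~H is left, so H = False.
All clauses satisfied.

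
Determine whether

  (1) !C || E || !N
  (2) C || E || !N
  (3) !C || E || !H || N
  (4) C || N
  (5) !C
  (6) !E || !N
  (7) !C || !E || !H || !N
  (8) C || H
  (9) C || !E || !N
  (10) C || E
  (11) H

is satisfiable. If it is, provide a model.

Case C = True:
  Clause (!C) is falsified — contradiction.
Case C = False:
  (C || N) forces N = True.
  (C || E || !N) forces E = True.
  Clause (!E || !N) is falsified — contradiction.
Both cases fail, so the formula is unsatisfiable.

No satisfying assignment exists.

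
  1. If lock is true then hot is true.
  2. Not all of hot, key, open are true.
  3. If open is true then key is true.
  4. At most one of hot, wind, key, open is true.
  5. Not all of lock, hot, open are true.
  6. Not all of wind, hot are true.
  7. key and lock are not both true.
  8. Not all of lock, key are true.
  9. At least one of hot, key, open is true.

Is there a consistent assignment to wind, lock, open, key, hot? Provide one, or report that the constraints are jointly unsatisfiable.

wind = False; lock = True; open = False; key = False; hot = True

  (1) lock=T ⇒ hot: T ✓
  (2) {hot, key, open}: 1/3 true — not all ✓
  (3) open=F ⇒ key: vacuous ✓
  (4) {hot, wind, key, open}: 1 true — at most one ✓
  (5) {lock, hot, open}: 2/3 true — not all ✓
  (6) {wind, hot}: 1/2 true — not all ✓
  (7) key=F, lock=T — not both ✓
  (8) {lock, key}: 1/2 true — not all ✓
  (9) {hot, key, open}: 1 true — at least one ✓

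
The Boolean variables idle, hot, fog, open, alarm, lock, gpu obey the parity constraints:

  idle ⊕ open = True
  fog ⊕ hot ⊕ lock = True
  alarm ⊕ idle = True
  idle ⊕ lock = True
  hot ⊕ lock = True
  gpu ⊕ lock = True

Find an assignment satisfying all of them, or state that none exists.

idle=F, hot=F, fog=F, open=T, alarm=T, lock=T, gpu=F

idle ⊕ open = F ⊕ T = True ✓
fog ⊕ hot ⊕ lock = F ⊕ F ⊕ T = True ✓
alarm ⊕ idle = T ⊕ F = True ✓
idle ⊕ lock = F ⊕ T = True ✓
hot ⊕ lock = F ⊕ T = True ✓
gpu ⊕ lock = F ⊕ T = True ✓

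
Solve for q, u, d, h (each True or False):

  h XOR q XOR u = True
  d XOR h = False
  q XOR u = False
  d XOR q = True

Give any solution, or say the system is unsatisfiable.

q: False, u: False, d: True, h: True

h XOR q XOR u = T XOR F XOR F = True ✓
d XOR h = T XOR T = False ✓
q XOR u = F XOR F = False ✓
d XOR q = T XOR F = True ✓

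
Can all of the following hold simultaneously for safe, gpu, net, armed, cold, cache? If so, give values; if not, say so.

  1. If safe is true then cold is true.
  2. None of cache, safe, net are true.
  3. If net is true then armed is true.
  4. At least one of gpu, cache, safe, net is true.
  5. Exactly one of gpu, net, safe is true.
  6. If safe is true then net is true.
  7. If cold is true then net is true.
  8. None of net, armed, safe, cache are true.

safe = False; gpu = True; net = False; armed = False; cold = False; cache = False

  (1) safe=F ⇒ cold: vacuous ✓
  (2) {cache, safe, net}: 0 true — none ✓
  (3) net=F ⇒ armed: vacuous ✓
  (4) {gpu, cache, safe, net}: 1 true — at least one ✓
  (5) {gpu, net, safe}: 1 true — exactly one ✓
  (6) safe=F ⇒ net: vacuous ✓
  (7) cold=F ⇒ net: vacuous ✓
  (8) {net, armed, safe, cache}: 0 true — none ✓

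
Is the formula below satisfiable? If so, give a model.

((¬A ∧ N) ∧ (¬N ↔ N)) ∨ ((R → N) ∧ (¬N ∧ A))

A=T, N=F, R=F

  ((¬A ∧ N) ∧ (¬N ↔ N)) ∨ ((R → N) ∧ (¬N ∧ A)) = True
    (¬A ∧ N) ∧ (¬N ↔ N) = False
      ¬A ∧ N = False
        ¬A = False
      ¬N ↔ N = False
        ¬N = True
    (R → N) ∧ (¬N ∧ A) = True
      R → N = True
      ¬N ∧ A = True
        ¬N = True
The formula evaluates to True.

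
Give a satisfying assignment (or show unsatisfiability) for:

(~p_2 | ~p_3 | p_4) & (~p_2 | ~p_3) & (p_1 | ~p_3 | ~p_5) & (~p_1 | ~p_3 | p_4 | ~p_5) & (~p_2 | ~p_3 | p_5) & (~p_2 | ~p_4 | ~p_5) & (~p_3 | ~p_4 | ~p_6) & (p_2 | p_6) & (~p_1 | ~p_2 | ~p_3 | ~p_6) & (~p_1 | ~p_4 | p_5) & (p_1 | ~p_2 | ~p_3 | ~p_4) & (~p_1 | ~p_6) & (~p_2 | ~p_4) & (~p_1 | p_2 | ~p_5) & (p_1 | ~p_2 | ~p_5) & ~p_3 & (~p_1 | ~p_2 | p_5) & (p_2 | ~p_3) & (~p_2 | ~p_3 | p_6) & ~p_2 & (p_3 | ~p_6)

UNSATISFIABLE

Case p_3 = True:
  Clause (~p_3) is falsified — contradiction.
Case p_3 = False:
  (~p_2) forces p_2 = False.
  (p_2 | p_6) forces p_6 = True.
  Clause (p_3 | ~p_6) is falsified — contradiction.
Both cases fail, so the formula is unsatisfiable.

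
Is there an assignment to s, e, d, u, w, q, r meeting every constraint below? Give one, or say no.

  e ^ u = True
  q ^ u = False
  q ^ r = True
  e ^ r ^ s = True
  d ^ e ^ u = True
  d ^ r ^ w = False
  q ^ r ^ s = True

Adding constraints 1, 2, 4, 7 mod 2: every variable appears an even number of times on the left, so the left side is 0.
But the right sides sum to 1 (mod 2). 0 ≠ 1 — the system is inconsistent.

Unsatisfiable — no assignment works.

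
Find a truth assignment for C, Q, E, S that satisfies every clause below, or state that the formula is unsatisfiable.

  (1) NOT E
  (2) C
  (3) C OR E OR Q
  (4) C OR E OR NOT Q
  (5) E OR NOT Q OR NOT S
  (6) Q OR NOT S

C = True; Q = False; E = False; S = False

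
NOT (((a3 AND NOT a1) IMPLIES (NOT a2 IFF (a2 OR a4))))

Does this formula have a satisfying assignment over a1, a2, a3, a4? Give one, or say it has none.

a1: False, a2: False, a3: True, a4: False

  NOT (((a3 AND NOT a1) IMPLIES (NOT a2 IFF (a2 OR a4)))) = True
    (a3 AND NOT a1) IMPLIES (NOT a2 IFF (a2 OR a4)) = False
      a3 AND NOT a1 = True
        NOT a1 = True
      NOT a2 IFF (a2 OR a4) = False
        NOT a2 = True
        a2 OR a4 = False
The formula evaluates to True.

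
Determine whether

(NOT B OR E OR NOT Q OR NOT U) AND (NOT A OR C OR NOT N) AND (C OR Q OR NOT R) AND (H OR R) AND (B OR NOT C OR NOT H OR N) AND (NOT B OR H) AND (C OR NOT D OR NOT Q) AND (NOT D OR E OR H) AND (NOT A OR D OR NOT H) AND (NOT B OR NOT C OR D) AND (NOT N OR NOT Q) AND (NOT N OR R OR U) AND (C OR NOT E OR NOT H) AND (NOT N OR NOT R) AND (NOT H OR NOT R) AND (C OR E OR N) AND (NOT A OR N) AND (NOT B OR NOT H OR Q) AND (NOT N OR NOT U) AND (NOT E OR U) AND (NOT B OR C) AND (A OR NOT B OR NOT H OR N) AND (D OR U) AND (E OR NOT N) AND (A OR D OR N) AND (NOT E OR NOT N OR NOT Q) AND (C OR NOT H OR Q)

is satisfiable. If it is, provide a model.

Set E = True.
  then (NOT E OR U) forces U = True.
  then (NOT N OR NOT U) forces N = False.
  then (NOT A OR N) forces A = False.
  then (A OR D OR N) forces D = True.
Try H = True:
  (C OR NOT E OR NOT H) forces C = True.
  (B OR NOT C OR NOT H OR N) forces B = True.
  clause (A OR NOT B OR NOT H OR N) is falsified — backtrack.
So H = False.
  then (H OR R) forces R = True.
  then (NOT B OR H) forces B = False.
Set C = True.
Set Q = True.
All clauses satisfied.

E=T; H=F; U=T; R=T; A=F; N=F; D=T; B=F; C=T; Q=T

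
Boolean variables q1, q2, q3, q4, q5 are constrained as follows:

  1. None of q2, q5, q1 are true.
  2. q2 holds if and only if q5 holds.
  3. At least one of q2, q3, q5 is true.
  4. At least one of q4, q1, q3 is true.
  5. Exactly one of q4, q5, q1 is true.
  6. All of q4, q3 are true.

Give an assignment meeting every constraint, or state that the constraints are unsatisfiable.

q1 = False, q2 = False, q3 = True, q4 = True, q5 = False

  (1) {q2, q5, q1}: 0 true — none ✓
  (2) q2=F, q5=F — same ✓
  (3) {q2, q3, q5}: 1 true — at least one ✓
  (4) {q4, q1, q3}: 2 true — at least one ✓
  (5) {q4, q5, q1}: 1 true — exactly one ✓
  (6) {q4, q3}: all 2 true ✓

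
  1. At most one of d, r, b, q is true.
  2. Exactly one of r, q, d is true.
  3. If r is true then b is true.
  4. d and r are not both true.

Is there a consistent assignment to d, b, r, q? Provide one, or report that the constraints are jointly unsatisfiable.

d=T, b=F, r=F, q=F

  (1) {d, r, b, q}: 1 true — at most one ✓
  (2) {r, q, d}: 1 true — exactly one ✓
  (3) r=F ⇒ b: vacuous ✓
  (4) d=T, r=F — not both ✓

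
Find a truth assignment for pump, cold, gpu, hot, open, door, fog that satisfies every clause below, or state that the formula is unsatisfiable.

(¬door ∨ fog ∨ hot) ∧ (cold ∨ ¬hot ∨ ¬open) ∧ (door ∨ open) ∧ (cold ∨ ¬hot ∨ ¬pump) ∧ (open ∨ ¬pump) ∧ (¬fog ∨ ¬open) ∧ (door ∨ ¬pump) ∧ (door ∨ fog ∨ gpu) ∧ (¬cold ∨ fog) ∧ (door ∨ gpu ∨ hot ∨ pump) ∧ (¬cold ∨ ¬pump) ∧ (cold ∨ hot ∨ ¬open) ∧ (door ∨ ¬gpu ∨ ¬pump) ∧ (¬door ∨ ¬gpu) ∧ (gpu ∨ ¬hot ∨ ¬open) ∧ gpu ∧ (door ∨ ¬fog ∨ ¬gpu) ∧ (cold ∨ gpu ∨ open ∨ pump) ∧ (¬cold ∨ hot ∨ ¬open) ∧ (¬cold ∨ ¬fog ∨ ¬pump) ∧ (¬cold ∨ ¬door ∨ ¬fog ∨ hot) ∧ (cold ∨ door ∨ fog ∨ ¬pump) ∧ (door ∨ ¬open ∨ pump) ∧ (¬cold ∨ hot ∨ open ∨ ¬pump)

Case gpu = True:
  (¬door ∨ ¬gpu) forces door = False.
  (door ∨ open) forces open = True.
  (¬fog ∨ ¬open) forces fog = False.
  (door ∨ ¬pump) forces pump = False.
  Clause (door ∨ ¬open ∨ pump) is falsified — contradiction.
Case gpu = False:
  Clause (gpu) is falsified — contradiction.
Both cases fail, so the formula is unsatisfiable.

The formula is unsatisfiable.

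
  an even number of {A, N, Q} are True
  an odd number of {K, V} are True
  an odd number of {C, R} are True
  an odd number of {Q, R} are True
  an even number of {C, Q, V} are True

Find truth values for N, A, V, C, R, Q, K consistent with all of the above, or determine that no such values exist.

N: True; A: True; V: False; C: False; R: True; Q: False; K: True

{A, N, Q}: 2 true → even ✓
{K, V}: 1 true → odd ✓
{C, R}: 1 true → odd ✓
{Q, R}: 1 true → odd ✓
{C, Q, V}: 0 true → even ✓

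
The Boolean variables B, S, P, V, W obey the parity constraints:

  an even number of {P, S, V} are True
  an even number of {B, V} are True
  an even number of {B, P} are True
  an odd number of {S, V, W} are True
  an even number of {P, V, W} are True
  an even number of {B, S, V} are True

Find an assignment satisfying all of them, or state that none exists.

B: True; S: False; P: True; V: True; W: False

{P, S, V}: 2 true → even ✓
{B, V}: 2 true → even ✓
{B, P}: 2 true → even ✓
{S, V, W}: 1 true → odd ✓
{P, V, W}: 2 true → even ✓
{B, S, V}: 2 true → even ✓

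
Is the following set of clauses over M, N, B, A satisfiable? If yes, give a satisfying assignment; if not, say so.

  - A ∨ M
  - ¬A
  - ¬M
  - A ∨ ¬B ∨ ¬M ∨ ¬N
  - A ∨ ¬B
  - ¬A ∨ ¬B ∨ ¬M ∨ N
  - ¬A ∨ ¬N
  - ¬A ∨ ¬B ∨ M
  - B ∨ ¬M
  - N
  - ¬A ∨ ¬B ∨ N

Case M = True:
  Clause (¬M) is falsified — contradiction.
Case M = False:
  (A ∨ M) forces A = True.
  Clause (¬A) is falsified — contradiction.
Both cases fail, so the formula is unsatisfiable.

Unsatisfiable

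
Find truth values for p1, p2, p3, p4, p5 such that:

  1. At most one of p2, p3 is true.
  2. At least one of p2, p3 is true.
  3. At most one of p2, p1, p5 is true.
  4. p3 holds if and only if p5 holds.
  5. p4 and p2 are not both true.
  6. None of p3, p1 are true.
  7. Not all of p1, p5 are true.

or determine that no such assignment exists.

p1: False, p2: True, p3: False, p4: False, p5: False

  (1) {p2, p3}: 1 true — at most one ✓
  (2) {p2, p3}: 1 true — at least one ✓
  (3) {p2, p1, p5}: 1 true — at most one ✓
  (4) p3=F, p5=F — same ✓
  (5) p4=F, p2=T — not both ✓
  (6) {p3, p1}: 0 true — none ✓
  (7) {p1, p5}: 0/2 true — not all ✓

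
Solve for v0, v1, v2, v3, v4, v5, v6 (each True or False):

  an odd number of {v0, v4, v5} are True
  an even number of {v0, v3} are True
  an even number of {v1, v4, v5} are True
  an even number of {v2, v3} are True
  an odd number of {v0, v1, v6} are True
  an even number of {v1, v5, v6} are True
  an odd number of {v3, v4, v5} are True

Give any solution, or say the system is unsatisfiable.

v0=T, v1=F, v2=T, v3=T, v4=F, v5=F, v6=F

{v0, v4, v5}: 1 true → odd ✓
{v0, v3}: 2 true → even ✓
{v1, v4, v5}: 0 true → even ✓
{v2, v3}: 2 true → even ✓
{v0, v1, v6}: 1 true → odd ✓
{v1, v5, v6}: 0 true → even ✓
{v3, v4, v5}: 1 true → odd ✓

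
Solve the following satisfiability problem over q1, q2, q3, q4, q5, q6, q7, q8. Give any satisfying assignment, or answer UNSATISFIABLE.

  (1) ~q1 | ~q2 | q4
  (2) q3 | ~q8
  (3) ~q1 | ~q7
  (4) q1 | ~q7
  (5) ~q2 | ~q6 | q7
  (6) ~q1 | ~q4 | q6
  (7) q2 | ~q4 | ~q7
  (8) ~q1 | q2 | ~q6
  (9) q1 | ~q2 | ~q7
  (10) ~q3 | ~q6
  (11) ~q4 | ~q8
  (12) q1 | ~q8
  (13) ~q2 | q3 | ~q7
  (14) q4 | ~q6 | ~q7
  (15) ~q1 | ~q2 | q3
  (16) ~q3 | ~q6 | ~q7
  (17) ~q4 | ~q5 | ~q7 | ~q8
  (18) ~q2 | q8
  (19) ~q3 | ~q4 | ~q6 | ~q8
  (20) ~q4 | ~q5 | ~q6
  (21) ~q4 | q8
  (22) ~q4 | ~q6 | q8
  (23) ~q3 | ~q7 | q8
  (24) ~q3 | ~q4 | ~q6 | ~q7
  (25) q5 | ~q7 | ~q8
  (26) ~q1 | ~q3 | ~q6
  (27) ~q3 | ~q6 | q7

q1 = True, q2 = False, q3 = True, q4 = False, q5 = True, q6 = False, q7 = False, q8 = False

Set q1 = True.
  then (~q1 | ~q7) forces q7 = False.
Try q2 = True:
  (~q1 | ~q2 | q4) forces q4 = True.
  (~q2 | ~q6 | q7) forces q6 = False.
  clause (~q1 | ~q4 | q6) is falsified — backtrack.
So q2 = False.
  then (~q1 | q2 | ~q6) forces q6 = False.
  then (~q1 | ~q4 | q6) forces q4 = False.
Set q3 = True.
Set q5 = True.
Set q8 = False.
All clauses satisfied.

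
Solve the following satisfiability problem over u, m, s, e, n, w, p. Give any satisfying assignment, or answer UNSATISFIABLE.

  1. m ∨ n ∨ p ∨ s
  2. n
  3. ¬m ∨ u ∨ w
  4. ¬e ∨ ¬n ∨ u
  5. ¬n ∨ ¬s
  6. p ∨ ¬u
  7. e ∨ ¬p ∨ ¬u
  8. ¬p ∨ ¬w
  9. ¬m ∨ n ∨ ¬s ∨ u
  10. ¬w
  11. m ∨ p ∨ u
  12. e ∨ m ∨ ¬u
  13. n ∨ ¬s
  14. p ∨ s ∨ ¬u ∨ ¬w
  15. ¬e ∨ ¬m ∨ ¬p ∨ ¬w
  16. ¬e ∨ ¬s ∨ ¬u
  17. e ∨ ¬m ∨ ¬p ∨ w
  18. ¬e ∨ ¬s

Unit clause (n) forces n = True.
In (¬n ∨ ¬s) only ¬s is left, so s = False.
Unit clause (¬w) forces w = False.
Set u = False.
  then (¬m ∨ u ∨ w) forces m = False.
  then (¬e ∨ ¬n ∨ u) forces e = False.
  then (m ∨ p ∨ u) forces p = True.
All clauses satisfied.

u = False, m = False, s = False, e = False, n = True, w = False, p = True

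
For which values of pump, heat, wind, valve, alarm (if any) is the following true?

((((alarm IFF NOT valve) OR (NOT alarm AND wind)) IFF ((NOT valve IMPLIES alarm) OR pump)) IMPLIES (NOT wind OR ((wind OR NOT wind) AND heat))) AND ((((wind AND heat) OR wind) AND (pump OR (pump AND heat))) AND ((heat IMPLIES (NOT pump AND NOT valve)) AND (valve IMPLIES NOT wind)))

Case pump = True: the formula simplifies to (((alarm IFF NOT valve) OR (NOT alarm AND wind)) IMPLIES (NOT wind OR ((wind OR NOT wind) AND heat))) AND (((wind AND heat) OR wind) AND (NOT heat AND (valve IMPLIES NOT wind))).
  wind = True: simplifies to (((alarm IFF NOT valve) OR NOT alarm) IMPLIES heat) AND (NOT heat AND NOT valve).
    valve = True: the conjunct NOT valve is False.
    valve = False: simplifies to ((alarm OR NOT alarm) IMPLIES heat) AND NOT heat.
      heat = True: the conjunct NOT heat is False.
      heat = False: simplifies to NOT ((alarm OR NOT alarm)).
        alarm = True: this becomes NOT ((True OR False)) = False.
        alarm = False: this becomes NOT ((False OR True)) = False.
  wind = False: the conjunct (wind AND heat) OR wind becomes (False AND heat) OR False = False.
Case pump = False: the conjunct pump OR (pump AND heat) becomes False OR (False AND heat) = False.
Both cases fail — unsatisfiable.

No satisfying assignment exists.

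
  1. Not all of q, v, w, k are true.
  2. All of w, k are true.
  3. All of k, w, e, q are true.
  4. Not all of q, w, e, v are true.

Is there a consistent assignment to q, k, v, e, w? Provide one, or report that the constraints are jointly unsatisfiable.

q=T, k=T, v=F, e=T, w=T

  (1) {q, v, w, k}: 3/4 true — not all ✓
  (2) {w, k}: all 2 true ✓
  (3) {k, w, e, q}: all 4 true ✓
  (4) {q, w, e, v}: 3/4 true — not all ✓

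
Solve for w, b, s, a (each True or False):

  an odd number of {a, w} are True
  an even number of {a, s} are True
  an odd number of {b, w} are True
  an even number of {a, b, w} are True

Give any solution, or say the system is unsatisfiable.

w = False, b = True, s = True, a = True

{a, w}: 1 true → odd ✓
{a, s}: 2 true → even ✓
{b, w}: 1 true → odd ✓
{a, b, w}: 2 true → even ✓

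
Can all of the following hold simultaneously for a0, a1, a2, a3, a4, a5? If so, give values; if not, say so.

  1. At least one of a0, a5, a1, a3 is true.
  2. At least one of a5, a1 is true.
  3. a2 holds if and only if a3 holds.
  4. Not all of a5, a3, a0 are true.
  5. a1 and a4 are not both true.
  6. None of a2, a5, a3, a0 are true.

a0 = False, a1 = True, a2 = False, a3 = False, a4 = False, a5 = False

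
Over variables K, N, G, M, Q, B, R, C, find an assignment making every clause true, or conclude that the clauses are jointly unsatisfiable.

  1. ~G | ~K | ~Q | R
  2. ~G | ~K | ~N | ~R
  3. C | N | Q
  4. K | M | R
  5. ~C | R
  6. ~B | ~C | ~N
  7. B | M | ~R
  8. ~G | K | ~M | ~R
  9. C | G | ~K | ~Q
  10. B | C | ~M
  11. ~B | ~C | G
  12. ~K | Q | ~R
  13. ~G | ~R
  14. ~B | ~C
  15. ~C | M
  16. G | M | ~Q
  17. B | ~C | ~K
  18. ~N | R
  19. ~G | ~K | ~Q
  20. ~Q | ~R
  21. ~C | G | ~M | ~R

Set K = False.
Set N = False.
Set G = True.
  then (~G | ~R) forces R = False.
  then (K | M | R) forces M = True.
  then (~C | R) forces C = False.
  then (B | C | ~M) forces B = True.
  then (C | N | Q) forces Q = True.
All clauses satisfied.

K = False, N = False, G = True, M = True, Q = True, B = True, R = False, C = False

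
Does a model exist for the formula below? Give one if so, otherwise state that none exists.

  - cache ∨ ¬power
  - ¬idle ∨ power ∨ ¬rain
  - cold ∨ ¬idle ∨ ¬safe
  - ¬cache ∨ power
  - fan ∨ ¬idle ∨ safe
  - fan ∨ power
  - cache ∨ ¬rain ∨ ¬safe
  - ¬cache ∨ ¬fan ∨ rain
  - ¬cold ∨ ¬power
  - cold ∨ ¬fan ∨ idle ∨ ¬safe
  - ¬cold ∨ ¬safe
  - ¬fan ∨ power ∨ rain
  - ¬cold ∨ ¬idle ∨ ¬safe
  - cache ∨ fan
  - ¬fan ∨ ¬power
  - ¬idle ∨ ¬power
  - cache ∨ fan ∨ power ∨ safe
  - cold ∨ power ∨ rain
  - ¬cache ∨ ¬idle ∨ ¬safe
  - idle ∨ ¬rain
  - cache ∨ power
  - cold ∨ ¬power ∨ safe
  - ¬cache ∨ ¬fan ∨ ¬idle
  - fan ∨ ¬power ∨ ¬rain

rain=F, cold=F, fan=F, idle=F, power=T, cache=T, safe=T

Try rain = True:
  (idle ∨ ¬rain) forces idle = True.
  (¬idle ∨ power ∨ ¬rain) forces power = True.
  clause (¬idle ∨ ¬power) is falsified — backtrack.
So rain = False.
Set cold = False.
  then (cold ∨ power ∨ rain) forces power = True.
  then (cold ∨ ¬power ∨ safe) forces safe = True.
  then (cache ∨ ¬power) forces cache = True.
  then (cold ∨ ¬idle ∨ ¬safe) forces idle = False.
  then (¬cache ∨ ¬fan ∨ rain) forces fan = False.
All clauses satisfied.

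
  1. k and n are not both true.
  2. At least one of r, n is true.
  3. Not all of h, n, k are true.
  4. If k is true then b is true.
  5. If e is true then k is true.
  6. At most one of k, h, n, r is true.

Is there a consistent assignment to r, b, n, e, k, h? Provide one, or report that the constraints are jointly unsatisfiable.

r: True; b: False; n: False; e: False; k: False; h: False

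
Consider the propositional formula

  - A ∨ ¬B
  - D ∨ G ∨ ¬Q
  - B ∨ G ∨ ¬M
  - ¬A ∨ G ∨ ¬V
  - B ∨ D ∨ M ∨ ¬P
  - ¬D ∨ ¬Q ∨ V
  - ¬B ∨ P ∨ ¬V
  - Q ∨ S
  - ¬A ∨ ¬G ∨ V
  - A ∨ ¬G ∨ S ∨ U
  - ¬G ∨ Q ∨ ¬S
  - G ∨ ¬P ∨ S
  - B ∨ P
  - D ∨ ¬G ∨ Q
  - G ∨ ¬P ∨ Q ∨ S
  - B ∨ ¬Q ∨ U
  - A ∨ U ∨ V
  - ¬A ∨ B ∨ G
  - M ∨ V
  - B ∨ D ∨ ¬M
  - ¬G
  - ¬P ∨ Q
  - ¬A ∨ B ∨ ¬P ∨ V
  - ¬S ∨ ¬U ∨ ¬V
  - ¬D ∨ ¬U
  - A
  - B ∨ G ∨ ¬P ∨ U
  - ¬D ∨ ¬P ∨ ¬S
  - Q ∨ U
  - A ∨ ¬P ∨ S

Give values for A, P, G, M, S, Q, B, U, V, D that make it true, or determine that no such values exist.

Unit clause (¬G) forces G = False.
Unit clause (A) forces A = True.
In (¬A ∨ G ∨ ¬V) only ¬V is left, so V = False.
In (¬A ∨ B ∨ G) only B is left, so B = True.
In (M ∨ V) only M is left, so M = True.
Try P = True:
  (G ∨ ¬P ∨ S) forces S = True.
  (¬P ∨ Q) forces Q = True.
  (D ∨ G ∨ ¬Q) forces D = True.
  clause (¬D ∨ ¬Q ∨ V) is falsified — backtrack.
So P = False.
Set S = True.
Try Q = True:
  (D ∨ G ∨ ¬Q) forces D = True.
  clause (¬D ∨ ¬Q ∨ V) is falsified — backtrack.
So Q = False.
  then (Q ∨ U) forces U = True.
  then (¬D ∨ ¬U) forces D = False.
All clauses satisfied.

A: True, P: False, G: False, M: True, S: True, Q: False, B: True, U: True, V: False, D: False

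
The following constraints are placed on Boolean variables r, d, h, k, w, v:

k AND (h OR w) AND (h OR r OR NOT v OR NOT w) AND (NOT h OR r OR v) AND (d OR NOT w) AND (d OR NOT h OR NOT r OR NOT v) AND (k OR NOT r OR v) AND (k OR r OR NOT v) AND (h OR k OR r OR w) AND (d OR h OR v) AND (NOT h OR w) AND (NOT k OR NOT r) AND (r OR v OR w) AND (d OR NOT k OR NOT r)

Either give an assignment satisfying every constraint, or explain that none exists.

r: False, d: True, h: False, k: True, w: True, v: False

Unit clause (k) forces k = True.
In (NOT k OR NOT r) only NOT r is left, so r = False.
Try d = False:
  (d OR NOT w) forces w = False.
  (h OR w) forces h = True.
  clause (NOT h OR w) is falsified — backtrack.
So d = True.
Set h = False.
  then (h OR w) forces w = True.
  then (h OR r OR NOT v OR NOT w) forces v = False.
All clauses satisfied.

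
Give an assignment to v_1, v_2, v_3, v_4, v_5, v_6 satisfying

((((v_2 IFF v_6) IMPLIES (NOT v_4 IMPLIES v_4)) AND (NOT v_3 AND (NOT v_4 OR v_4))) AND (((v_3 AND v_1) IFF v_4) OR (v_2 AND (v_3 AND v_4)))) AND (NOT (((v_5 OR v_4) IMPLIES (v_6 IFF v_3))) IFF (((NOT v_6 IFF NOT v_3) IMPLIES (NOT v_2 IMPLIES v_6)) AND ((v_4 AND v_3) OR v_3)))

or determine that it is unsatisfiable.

v_1: True, v_2: True, v_3: False, v_4: False, v_5: True, v_6: False

  (((v_2 IFF v_6) IMPLIES (NOT v_4 IMPLIES v_4)) AND (NOT v_3 AND (NOT v_4 OR v_4))) AND (((v_3 AND v_1) IFF v_4) OR (v_2 AND (v_3 AND v_4))) = True
    ((v_2 IFF v_6) IMPLIES (NOT v_4 IMPLIES v_4)) AND (NOT v_3 AND (NOT v_4 OR v_4)) = True
      (v_2 IFF v_6) IMPLIES (NOT v_4 IMPLIES v_4) = True
        v_2 IFF v_6 = False
        NOT v_4 IMPLIES v_4 = False
          NOT v_4 = True
      NOT v_3 AND (NOT v_4 OR v_4) = True
        NOT v_3 = True
        NOT v_4 OR v_4 = True
          NOT v_4 = True
    ((v_3 AND v_1) IFF v_4) OR (v_2 AND (v_3 AND v_4)) = True
      (v_3 AND v_1) IFF v_4 = True
        v_3 AND v_1 = False
      v_2 AND (v_3 AND v_4) = False
        v_3 AND v_4 = False
  NOT (((v_5 OR v_4) IMPLIES (v_6 IFF v_3))) IFF (((NOT v_6 IFF NOT v_3) IMPLIES (NOT v_2 IMPLIES v_6)) AND ((v_4 AND v_3) OR v_3)) = True
    NOT (((v_5 OR v_4) IMPLIES (v_6 IFF v_3))) = False
      (v_5 OR v_4) IMPLIES (v_6 IFF v_3) = True
        v_5 OR v_4 = True
        v_6 IFF v_3 = True
    ((NOT v_6 IFF NOT v_3) IMPLIES (NOT v_2 IMPLIES v_6)) AND ((v_4 AND v_3) OR v_3) = False
      (NOT v_6 IFF NOT v_3) IMPLIES (NOT v_2 IMPLIES v_6) = True
        NOT v_6 IFF NOT v_3 = True
          NOT v_6 = True
          NOT v_3 = True
        NOT v_2 IMPLIES v_6 = True
          NOT v_2 = False
      (v_4 AND v_3) OR v_3 = False
        v_4 AND v_3 = False
Both conjuncts True, so the formula holds.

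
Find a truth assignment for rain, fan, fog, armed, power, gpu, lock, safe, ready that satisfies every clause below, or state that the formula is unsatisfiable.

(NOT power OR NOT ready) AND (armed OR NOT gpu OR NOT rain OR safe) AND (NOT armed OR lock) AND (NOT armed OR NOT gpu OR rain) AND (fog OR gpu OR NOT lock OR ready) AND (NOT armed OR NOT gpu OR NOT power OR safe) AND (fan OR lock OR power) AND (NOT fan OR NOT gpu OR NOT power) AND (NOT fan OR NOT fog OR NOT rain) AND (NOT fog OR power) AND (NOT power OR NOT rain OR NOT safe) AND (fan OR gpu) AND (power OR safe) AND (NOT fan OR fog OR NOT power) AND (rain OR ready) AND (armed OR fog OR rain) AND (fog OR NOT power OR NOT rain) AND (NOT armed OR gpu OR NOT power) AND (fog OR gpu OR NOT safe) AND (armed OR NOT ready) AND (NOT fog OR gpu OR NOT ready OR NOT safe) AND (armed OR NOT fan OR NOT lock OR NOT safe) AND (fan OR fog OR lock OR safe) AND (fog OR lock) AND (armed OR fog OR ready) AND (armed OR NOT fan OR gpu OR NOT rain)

Set rain = True.
Set fan = True.
  then (NOT fan OR NOT fog OR NOT rain) forces fog = False.
  then (NOT fan OR fog OR NOT power) forces power = False.
  then (fog OR lock) forces lock = True.
  then (power OR safe) forces safe = True.
  then (fog OR gpu OR NOT safe) forces gpu = True.
  then (armed OR NOT fan OR NOT lock OR NOT safe) forces armed = True.
Set ready = True.
All clauses satisfied.

rain = True; fan = True; fog = False; armed = True; power = False; gpu = True; lock = True; safe = True; ready = True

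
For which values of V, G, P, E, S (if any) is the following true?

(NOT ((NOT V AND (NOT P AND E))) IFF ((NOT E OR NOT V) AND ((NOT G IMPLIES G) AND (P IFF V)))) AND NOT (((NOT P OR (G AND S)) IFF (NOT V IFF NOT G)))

V = False, G = True, P = False, E = False, S = True

  NOT ((NOT V AND (NOT P AND E))) IFF ((NOT E OR NOT V) AND ((NOT G IMPLIES G) AND (P IFF V))) = True
    NOT ((NOT V AND (NOT P AND E))) = True
      NOT V AND (NOT P AND E) = False
        NOT V = True
        NOT P AND E = False
          NOT P = True
    (NOT E OR NOT V) AND ((NOT G IMPLIES G) AND (P IFF V)) = True
      NOT E OR NOT V = True
        NOT E = True
        NOT V = True
      (NOT G IMPLIES G) AND (P IFF V) = True
        NOT G IMPLIES G = True
          NOT G = False
        P IFF V = True
  NOT (((NOT P OR (G AND S)) IFF (NOT V IFF NOT G))) = True
    (NOT P OR (G AND S)) IFF (NOT V IFF NOT G) = False
      NOT P OR (G AND S) = True
        NOT P = True
        G AND S = True
      NOT V IFF NOT G = False
        NOT V = True
        NOT G = False
Both conjuncts True, so the formula holds.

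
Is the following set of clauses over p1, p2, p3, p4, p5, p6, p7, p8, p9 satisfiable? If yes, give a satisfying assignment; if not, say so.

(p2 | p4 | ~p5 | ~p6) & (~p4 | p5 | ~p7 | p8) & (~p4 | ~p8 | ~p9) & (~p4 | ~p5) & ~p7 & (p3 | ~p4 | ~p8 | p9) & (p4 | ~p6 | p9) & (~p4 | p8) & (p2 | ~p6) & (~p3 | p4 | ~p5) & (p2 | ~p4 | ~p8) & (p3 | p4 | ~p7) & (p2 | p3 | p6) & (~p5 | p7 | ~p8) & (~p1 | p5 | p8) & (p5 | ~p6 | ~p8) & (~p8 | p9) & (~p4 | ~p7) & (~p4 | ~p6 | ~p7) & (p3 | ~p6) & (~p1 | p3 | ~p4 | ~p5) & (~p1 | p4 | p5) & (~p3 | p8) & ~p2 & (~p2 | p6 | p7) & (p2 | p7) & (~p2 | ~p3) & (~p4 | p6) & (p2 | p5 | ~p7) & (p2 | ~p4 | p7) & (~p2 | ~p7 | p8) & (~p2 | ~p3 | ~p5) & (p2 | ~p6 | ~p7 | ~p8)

Case p2 = True:
  Clause (~p2) is falsified — contradiction.
Case p2 = False:
  (~p7) forces p7 = False.
  Clause (p2 | p7) is falsified — contradiction.
Both cases fail, so the formula is unsatisfiable.

The formula is unsatisfiable.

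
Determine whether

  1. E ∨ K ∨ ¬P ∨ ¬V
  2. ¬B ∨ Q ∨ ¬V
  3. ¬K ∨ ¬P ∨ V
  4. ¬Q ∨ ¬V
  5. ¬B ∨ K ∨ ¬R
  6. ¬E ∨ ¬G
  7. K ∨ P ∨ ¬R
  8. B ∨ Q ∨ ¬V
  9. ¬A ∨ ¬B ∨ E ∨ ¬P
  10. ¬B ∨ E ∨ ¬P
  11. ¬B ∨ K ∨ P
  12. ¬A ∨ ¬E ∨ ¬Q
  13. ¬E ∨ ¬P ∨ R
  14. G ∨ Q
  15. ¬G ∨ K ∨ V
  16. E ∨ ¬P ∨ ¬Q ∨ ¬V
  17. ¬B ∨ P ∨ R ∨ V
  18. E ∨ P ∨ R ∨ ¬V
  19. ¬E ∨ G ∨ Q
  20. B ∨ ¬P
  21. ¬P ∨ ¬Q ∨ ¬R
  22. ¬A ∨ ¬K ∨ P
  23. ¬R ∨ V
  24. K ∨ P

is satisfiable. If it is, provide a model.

G=T, K=T, P=F, B=F, R=F, A=F, V=F, E=F, Q=F

Set G = True.
  then (¬E ∨ ¬G) forces E = False.
Set K = True.
Try P = True:
  (¬K ∨ ¬P ∨ V) forces V = True.
  (¬Q ∨ ¬V) forces Q = False.
  (¬B ∨ Q ∨ ¬V) forces B = False.
  clause (B ∨ Q ∨ ¬V) is falsified — backtrack.
So P = False.
  then (¬A ∨ ¬K ∨ P) forces A = False.
Set B = False.
Set R = False.
  then (E ∨ P ∨ R ∨ ¬V) forces V = False.
Set Q = False.
All clauses satisfied.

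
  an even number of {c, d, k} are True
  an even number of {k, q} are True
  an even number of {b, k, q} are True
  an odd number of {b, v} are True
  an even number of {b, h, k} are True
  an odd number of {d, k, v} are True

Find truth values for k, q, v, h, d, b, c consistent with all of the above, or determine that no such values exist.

k = False; q = False; v = True; h = False; d = False; b = False; c = False

{c, d, k}: 0 true → even ✓
{k, q}: 0 true → even ✓
{b, k, q}: 0 true → even ✓
{b, v}: 1 true → odd ✓
{b, h, k}: 0 true → even ✓
{d, k, v}: 1 true → odd ✓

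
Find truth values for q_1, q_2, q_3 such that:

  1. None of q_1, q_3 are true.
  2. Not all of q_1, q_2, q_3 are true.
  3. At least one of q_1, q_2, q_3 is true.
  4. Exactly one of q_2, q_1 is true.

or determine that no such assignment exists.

q_1=F; q_2=T; q_3=F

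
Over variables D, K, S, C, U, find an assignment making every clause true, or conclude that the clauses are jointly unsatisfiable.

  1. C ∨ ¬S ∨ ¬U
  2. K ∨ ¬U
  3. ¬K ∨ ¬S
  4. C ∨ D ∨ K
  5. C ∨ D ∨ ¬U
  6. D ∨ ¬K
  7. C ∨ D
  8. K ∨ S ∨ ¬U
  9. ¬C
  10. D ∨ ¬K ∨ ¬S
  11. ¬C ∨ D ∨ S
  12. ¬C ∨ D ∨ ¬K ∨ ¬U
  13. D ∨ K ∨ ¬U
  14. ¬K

Unit clause (¬C) forces C = False.
Unit clause (¬K) forces K = False.
In (K ∨ ¬U) only ¬U is left, so U = False.
In (C ∨ D ∨ K) only D is left, so D = True.
Set S = True.
All clauses satisfied.

D = True, K = False, S = True, C = False, U = False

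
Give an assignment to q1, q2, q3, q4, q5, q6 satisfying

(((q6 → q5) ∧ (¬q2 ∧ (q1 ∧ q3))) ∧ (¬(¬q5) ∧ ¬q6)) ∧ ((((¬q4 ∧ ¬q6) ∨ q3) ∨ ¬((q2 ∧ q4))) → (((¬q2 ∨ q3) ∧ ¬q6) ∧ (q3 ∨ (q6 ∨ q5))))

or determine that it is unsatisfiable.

q1=T, q2=F, q3=T, q4=T, q5=T, q6=F

  ((q6 → q5) ∧ (¬q2 ∧ (q1 ∧ q3))) ∧ (¬(¬q5) ∧ ¬q6) = True
    (q6 → q5) ∧ (¬q2 ∧ (q1 ∧ q3)) = True
      q6 → q5 = True
      ¬q2 ∧ (q1 ∧ q3) = True
        ¬q2 = True
        q1 ∧ q3 = True
    ¬(¬q5) ∧ ¬q6 = True
      ¬(¬q5) = True
        ¬q5 = False
      ¬q6 = True
  (((¬q4 ∧ ¬q6) ∨ q3) ∨ ¬((q2 ∧ q4))) → (((¬q2 ∨ q3) ∧ ¬q6) ∧ (q3 ∨ (q6 ∨ q5))) = True
    ((¬q4 ∧ ¬q6) ∨ q3) ∨ ¬((q2 ∧ q4)) = True
      (¬q4 ∧ ¬q6) ∨ q3 = True
        ¬q4 ∧ ¬q6 = False
          ¬q4 = False
          ¬q6 = True
      ¬((q2 ∧ q4)) = True
        q2 ∧ q4 = False
    ((¬q2 ∨ q3) ∧ ¬q6) ∧ (q3 ∨ (q6 ∨ q5)) = True
      (¬q2 ∨ q3) ∧ ¬q6 = True
        ¬q2 ∨ q3 = True
          ¬q2 = True
        ¬q6 = True
      q3 ∨ (q6 ∨ q5) = True
        q6 ∨ q5 = True
Both conjuncts True, so the formula holds.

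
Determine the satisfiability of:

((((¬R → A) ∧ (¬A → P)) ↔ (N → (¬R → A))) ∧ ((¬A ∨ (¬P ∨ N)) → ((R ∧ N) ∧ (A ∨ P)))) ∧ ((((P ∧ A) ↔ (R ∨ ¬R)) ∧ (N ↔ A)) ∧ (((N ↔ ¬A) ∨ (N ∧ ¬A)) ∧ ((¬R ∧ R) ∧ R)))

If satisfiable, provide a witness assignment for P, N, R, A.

No satisfying assignment exists.

Case R = True: the conjunct ¬R is False.
Case R = False: the conjunct R is False.
Both cases fail — unsatisfiable.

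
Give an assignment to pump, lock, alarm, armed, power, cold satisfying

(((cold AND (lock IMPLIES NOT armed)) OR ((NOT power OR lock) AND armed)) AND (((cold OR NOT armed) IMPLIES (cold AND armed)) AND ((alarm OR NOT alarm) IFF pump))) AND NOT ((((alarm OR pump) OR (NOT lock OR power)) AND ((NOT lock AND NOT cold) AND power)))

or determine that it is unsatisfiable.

pump=T; lock=T; alarm=F; armed=T; power=T; cold=T

  ((cold AND (lock IMPLIES NOT armed)) OR ((NOT power OR lock) AND armed)) AND (((cold OR NOT armed) IMPLIES (cold AND armed)) AND ((alarm OR NOT alarm) IFF pump)) = True
    (cold AND (lock IMPLIES NOT armed)) OR ((NOT power OR lock) AND armed) = True
      cold AND (lock IMPLIES NOT armed) = False
        lock IMPLIES NOT armed = False
          NOT armed = False
      (NOT power OR lock) AND armed = True
        NOT power OR lock = True
          NOT power = False
    ((cold OR NOT armed) IMPLIES (cold AND armed)) AND ((alarm OR NOT alarm) IFF pump) = True
      (cold OR NOT armed) IMPLIES (cold AND armed) = True
        cold OR NOT armed = True
          NOT armed = False
        cold AND armed = True
      (alarm OR NOT alarm) IFF pump = True
        alarm OR NOT alarm = True
          NOT alarm = True
  NOT ((((alarm OR pump) OR (NOT lock OR power)) AND ((NOT lock AND NOT cold) AND power))) = True
    ((alarm OR pump) OR (NOT lock OR power)) AND ((NOT lock AND NOT cold) AND power) = False
      (alarm OR pump) OR (NOT lock OR power) = True
        alarm OR pump = True
        NOT lock OR power = True
          NOT lock = False
      (NOT lock AND NOT cold) AND power = False
        NOT lock AND NOT cold = False
          NOT lock = False
          NOT cold = False
Both conjuncts True, so the formula holds.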